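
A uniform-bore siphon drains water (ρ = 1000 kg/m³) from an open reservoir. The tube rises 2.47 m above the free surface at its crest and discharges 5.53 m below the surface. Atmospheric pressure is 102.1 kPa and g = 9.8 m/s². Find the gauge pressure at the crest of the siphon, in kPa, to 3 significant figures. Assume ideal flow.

P_gauge ≈ -78.4 kPa

The outlet speed comes from Torricelli: v = √(2g·5.53) = 10.4 m/s.
Continuity keeps v the same throughout the tube; from surface to crest, P_atm + 0 = P_top + ½ρv² + ρg·h_top.
P_top = 102100 − ½·1000·10.4² − 1000·9.8·2.47 = 23700 Pa. So P_gauge = P_top − P_atm = -78400 Pa.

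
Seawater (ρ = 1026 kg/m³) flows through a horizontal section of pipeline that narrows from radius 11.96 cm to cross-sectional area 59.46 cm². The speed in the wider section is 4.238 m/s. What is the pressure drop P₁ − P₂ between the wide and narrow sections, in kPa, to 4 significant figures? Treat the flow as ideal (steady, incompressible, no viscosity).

ΔP ≈ 517.1 kPa

Mass conservation (A₁v₁ = A₂v₂) gives v₂ = 4.238 × 449.4/59.46 = 32.03 m/s.
The pipe is horizontal, so Bernoulli reduces to P₁ + ½ρv₁² = P₂ + ½ρv₂².
P₁ − P₂ = ½·1026·(32.03² − 4.238²) = ½·1026·1008 = 517100 Pa.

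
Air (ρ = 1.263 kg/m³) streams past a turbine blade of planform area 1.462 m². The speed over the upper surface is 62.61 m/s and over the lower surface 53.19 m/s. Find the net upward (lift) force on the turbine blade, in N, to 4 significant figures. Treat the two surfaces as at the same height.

From P + ½ρv² = const at equal height, P_low − P_up = ½ρ(v_up² − v_low²).
ΔP = ½·1.263·(62.61² − 53.19²) = 688.9 Pa.
Lift = ΔP · A = 688.9 × 1.462 = 1007 N.

F ≈ 1007 N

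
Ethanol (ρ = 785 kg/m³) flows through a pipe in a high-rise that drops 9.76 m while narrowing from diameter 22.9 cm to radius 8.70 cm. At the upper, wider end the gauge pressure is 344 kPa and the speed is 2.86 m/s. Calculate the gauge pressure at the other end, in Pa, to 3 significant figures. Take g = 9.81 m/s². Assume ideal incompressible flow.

By continuity, v₂ = v₁·A₁/A₂ = 2.86·(412/238) = 4.95 m/s.
Energy conservation along the streamline gives P₂ = P₁ − ½ρ(v₂² − v₁²) − ρg(h₂ − h₁).
P₂ = 344000 + ½·785·(2.86² − 4.95²) − 785·9.81·(−9.76) = 344000 + (-6420) − (-75200) = 413000 Pa.

P₂ = 413000 Pa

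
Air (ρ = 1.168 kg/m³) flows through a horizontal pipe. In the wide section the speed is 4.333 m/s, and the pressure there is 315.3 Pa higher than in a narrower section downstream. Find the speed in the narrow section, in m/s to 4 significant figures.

23.64 m/s

Along the level pipe P + ½ρv² is conserved, hence v₂² = v₁² + 2(P₁ − P₂)/ρ.
v₂ = √(4.333² + 2·315.3/1.168) = √(18.77 + 539.9) = 23.64 m/s.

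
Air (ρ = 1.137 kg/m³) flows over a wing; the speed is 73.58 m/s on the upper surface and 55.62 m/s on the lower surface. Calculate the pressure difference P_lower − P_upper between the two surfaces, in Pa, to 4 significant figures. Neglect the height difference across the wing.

ΔP = 1319 Pa

With negligible Δh, P + ½ρv² is constant, so P_low − P_up = ½ρ(v_up² − v_low²).
ΔP = ½·1.137·(73.58² − 55.62²) = 1319 Pa.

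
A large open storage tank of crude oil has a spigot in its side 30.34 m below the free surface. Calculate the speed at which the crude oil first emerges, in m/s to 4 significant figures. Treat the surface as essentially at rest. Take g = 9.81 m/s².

v ≈ 24.40 m/s

With the surface at rest and both surface and jet at atmospheric pressure, Bernoulli gives ρg h = ½ρv², so v = √(2gh) = √(2·9.81·30.34) = 24.40 m/s.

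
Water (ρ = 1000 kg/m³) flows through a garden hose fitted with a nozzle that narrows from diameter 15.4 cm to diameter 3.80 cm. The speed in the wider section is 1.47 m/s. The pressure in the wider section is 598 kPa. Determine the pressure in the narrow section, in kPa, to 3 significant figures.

P₂ ≈ 308 kPa

Mass conservation (A₁v₁ = A₂v₂) gives v₂ = 1.47 × 186/11.3 = 24.1 m/s.
Bernoulli (h₁ = h₂): P₁ − P₂ = ½ρ(v₂² − v₁²).
P₂ = P₁ − ½ρ(v₂² − v₁²) = 598000 − ½·1000·(24.1² − 1.47²) = 598000 − 290000 = 308000 Pa.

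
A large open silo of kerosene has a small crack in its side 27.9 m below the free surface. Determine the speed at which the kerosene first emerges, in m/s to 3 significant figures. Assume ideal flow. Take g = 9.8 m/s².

Torricelli's result v = √(2gh) gives v = √(2·9.8·27.9) = 23.4 m/s.

v ≈ 23.4 m/s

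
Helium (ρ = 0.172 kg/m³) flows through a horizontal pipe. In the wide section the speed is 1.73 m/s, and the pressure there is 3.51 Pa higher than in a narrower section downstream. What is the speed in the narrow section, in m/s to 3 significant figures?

6.62 m/s

With h₁ = h₂, rearranging Bernoulli gives v₂ = √(v₁² + 2ΔP/ρ).
v₂ = √(1.73² + 2·3.51/0.172) = √(2.99 + 40.8) = 6.62 m/s.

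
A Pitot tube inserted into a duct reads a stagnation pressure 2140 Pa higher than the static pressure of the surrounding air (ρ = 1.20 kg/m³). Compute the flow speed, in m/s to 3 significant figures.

Bernoulli between the free stream and the stagnation point: ½ρv² = P_stag − P_static.
v = √(2ΔP/ρ) = √(2·2140/1.20) = 59.7 m/s.

v ≈ 59.7 m/s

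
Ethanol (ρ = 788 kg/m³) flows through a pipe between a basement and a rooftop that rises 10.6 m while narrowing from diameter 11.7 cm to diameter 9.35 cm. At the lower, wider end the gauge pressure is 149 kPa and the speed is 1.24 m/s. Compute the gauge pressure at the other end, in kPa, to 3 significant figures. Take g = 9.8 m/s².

By continuity, v₂ = v₁·A₁/A₂ = 1.24·(108/68.7) = 1.94 m/s.
Energy conservation along the streamline gives P₂ = P₁ − ½ρ(v₂² − v₁²) − ρg(h₂ − h₁).
P₂ = 149000 + ½·788·(1.24² − 1.94²) − 788·9.8·(+10.6) = 149000 + (-880) − (81900) = 66300 Pa.

66.3 kPa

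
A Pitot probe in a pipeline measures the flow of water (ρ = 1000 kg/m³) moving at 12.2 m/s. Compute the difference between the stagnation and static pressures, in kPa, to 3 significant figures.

ΔP ≈ 74.4 kPa

Bernoulli between the free stream and the stagnation point: ½ρv² = P_stag − P_static.
ΔP = ½·1000·12.2² = 74400 Pa.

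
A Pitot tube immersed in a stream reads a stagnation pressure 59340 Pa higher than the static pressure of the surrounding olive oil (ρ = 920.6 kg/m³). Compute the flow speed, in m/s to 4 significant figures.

Bernoulli between the free stream and the stagnation point: ½ρv² = P_stag − P_static.
v = √(2ΔP/ρ) = √(2·59340/920.6) = 11.35 m/s.

v = 11.35 m/s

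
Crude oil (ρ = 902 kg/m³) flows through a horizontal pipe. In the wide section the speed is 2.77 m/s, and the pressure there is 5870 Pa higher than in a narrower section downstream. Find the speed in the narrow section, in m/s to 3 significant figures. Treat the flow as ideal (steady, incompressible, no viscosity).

Along the level pipe P + ½ρv² is conserved, hence v₂² = v₁² + 2(P₁ − P₂)/ρ.
v₂ = √(2.77² + 2·5870/902) = √(7.67 + 13.0) = 4.55 m/s.

v₂ ≈ 4.55 m/s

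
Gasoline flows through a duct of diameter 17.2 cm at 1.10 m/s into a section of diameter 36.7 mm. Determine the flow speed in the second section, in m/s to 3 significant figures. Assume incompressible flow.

Mass conservation (A₁v₁ = A₂v₂) gives v₂ = 1.10 × 232/10.6 = 24.2 m/s.

24.2 m/s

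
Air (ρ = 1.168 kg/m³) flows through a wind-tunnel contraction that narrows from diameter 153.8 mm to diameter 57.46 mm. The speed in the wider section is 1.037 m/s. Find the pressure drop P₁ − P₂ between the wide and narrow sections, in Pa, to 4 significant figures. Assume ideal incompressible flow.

31.61 Pa

The volume flow rate is constant, so v₂ = (A₁/A₂)v₁ = (185.8/25.93)·1.037 = 7.430 m/s.
Along the horizontal streamline, P + ½ρv² is constant.
P₁ − P₂ = ½·1.168·(7.430² − 1.037²) = ½·1.168·54.12 = 31.61 Pa.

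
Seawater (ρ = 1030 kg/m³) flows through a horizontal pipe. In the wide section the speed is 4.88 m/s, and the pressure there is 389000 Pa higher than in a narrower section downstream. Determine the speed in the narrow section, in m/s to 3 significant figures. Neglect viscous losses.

v₂ = 27.9 m/s

Along the level pipe P + ½ρv² is conserved, hence v₂² = v₁² + 2(P₁ − P₂)/ρ.
v₂ = √(4.88² + 2·389000/1030) = √(23.8 + 755) = 27.9 m/s.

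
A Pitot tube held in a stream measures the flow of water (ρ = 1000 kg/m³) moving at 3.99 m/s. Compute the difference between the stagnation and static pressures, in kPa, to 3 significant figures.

Bernoulli between the free stream and the stagnation point: ½ρv² = P_stag − P_static.
ΔP = ½·1000·3.99² = 7960 Pa.

ΔP ≈ 7.96 kPa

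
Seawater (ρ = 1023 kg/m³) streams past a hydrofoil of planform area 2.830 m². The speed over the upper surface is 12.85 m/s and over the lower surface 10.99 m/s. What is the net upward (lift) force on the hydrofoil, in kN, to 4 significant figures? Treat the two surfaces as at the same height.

F ≈ 64.19 kN

With equal heights on the two surfaces, Bernoulli gives P_lower − P_upper = ½ρ(v_upper² − v_lower²).
ΔP = ½·1023·(12.85² − 10.99²) = 22680 Pa.
Lift = ΔP · A = 22680 × 2.830 = 64190 N.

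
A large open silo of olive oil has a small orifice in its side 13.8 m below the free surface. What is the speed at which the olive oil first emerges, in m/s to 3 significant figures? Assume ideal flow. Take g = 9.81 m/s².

16.5 m/s

With the surface at rest and both surface and jet at atmospheric pressure, Bernoulli gives ρg h = ½ρv², so v = √(2gh) = √(2·9.81·13.8) = 16.5 m/s.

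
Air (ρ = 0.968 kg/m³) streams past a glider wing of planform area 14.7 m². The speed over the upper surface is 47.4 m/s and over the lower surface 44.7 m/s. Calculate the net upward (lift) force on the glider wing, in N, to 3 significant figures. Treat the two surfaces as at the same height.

The faster flow above has the lower pressure; Bernoulli (same height) gives ΔP = ½ρ(v_up² − v_low²).
ΔP = ½·0.968·(47.4² − 44.7²) = 120 Pa.
Lift = ΔP · A = 120 × 14.7 = 1770 N.

F = 1770 N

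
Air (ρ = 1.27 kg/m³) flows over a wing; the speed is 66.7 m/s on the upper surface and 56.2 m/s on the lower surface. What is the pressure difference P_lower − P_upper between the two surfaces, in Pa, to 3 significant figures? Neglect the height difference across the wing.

With negligible Δh, P + ½ρv² is constant, so P_low − P_up = ½ρ(v_up² − v_low²).
ΔP = ½·1.27·(66.7² − 56.2²) = 819 Pa.

819 Pa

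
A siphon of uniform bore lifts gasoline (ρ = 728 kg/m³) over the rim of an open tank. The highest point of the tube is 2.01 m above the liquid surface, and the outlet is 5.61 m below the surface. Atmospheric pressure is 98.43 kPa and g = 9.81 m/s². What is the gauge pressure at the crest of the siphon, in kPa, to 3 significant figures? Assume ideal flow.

P_gauge = -54.4 kPa

The outlet speed comes from Torricelli: v = √(2g·5.61) = 10.5 m/s.
With constant cross-section the crest speed equals v; applying Bernoulli from the surface up to the crest, P_top = P_atm − ½ρv² − ρg·h_top.
P_top = 98430 − ½·728·10.5² − 728·9.81·2.01 = 44000 Pa. So P_gauge = P_top − P_atm = -54400 Pa.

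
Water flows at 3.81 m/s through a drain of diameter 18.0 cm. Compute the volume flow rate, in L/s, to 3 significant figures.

Q ≈ 97.0 L/s

Q = A·v = 0.0254 m² × 3.81 m/s = 0.0970 m³/s.
Converting: 0.0970 m³/s × 1000 = 97.0 L/s.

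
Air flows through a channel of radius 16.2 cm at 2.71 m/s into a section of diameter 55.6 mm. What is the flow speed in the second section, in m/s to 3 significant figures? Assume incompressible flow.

v₂ ≈ 92.0 m/s

The volume flow rate is constant, so v₂ = (A₁/A₂)v₁ = (824/24.3)·2.71 = 92.0 m/s.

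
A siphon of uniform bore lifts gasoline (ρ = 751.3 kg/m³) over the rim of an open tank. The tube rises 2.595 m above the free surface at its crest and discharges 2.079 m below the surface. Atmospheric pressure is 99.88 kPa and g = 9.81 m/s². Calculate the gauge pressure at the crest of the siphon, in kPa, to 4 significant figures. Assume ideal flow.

P_gauge ≈ -34.45 kPa

The outlet speed comes from Torricelli: v = √(2g·2.079) = 6.387 m/s.
The bore is uniform, so the speed at the crest is the same v. Bernoulli surface→crest: P_atm = P_top + ½ρv² + ρg·h_top.
P_top = 99880 − ½·751.3·6.387² − 751.3·9.81·2.595 = 65430 Pa. So P_gauge = P_top − P_atm = -34450 Pa.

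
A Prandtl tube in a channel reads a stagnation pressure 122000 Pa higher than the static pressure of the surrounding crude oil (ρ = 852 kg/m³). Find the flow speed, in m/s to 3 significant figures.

The dynamic pressure equals the rise in static pressure at the stagnation point: ΔP = ½ρv².
v = √(2ΔP/ρ) = √(2·122000/852) = 16.9 m/s.

16.9 m/s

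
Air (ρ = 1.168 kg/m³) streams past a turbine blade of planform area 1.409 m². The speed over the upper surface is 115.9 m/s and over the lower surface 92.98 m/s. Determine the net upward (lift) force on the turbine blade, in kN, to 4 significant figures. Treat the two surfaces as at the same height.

The faster flow above has the lower pressure; Bernoulli (same height) gives ΔP = ½ρ(v_up² − v_low²).
ΔP = ½·1.168·(115.9² − 92.98²) = 2796 Pa.
Lift = ΔP · A = 2796 × 1.409 = 3939 N.

F ≈ 3.939 kN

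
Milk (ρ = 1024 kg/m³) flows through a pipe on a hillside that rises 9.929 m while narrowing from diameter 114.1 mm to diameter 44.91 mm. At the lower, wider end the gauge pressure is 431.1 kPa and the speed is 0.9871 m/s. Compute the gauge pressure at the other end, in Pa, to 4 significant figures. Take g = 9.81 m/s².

311100 Pa

Mass conservation (A₁v₁ = A₂v₂) gives v₂ = 0.9871 × 102.2/15.84 = 6.372 m/s.
Applying Bernoulli between the two ends and solving for P₂: P₂ = P₁ + ½ρ(v₁² − v₂²) − ρgΔh.
P₂ = 431100 + ½·1024·(0.9871² − 6.372²) − 1024·9.81·(+9.929) = 431100 + (-20290) − (99740) = 311100 Pa.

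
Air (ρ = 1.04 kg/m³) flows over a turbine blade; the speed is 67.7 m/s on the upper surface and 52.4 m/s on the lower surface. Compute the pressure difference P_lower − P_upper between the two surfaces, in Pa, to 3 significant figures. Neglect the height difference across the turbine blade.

ΔP ≈ 956 Pa

The pressure is lower where the speed is higher: ΔP = ½ρ(v_up² − v_low²).
ΔP = ½·1.04·(67.7² − 52.4²) = 956 Pa.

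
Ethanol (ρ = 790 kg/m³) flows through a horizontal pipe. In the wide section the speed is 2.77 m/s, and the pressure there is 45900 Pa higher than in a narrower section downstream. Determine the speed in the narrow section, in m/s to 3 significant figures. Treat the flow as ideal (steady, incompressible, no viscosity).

v₂ ≈ 11.1 m/s

With h₁ = h₂, rearranging Bernoulli gives v₂ = √(v₁² + 2ΔP/ρ).
v₂ = √(2.77² + 2·45900/790) = √(7.67 + 116) = 11.1 m/s.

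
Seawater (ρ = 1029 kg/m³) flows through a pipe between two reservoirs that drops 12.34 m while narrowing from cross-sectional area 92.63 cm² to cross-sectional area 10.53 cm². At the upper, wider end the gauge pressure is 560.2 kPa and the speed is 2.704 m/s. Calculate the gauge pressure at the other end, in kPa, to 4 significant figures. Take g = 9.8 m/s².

The volume flow rate is constant, so v₂ = (A₁/A₂)v₁ = (92.63/10.53)·2.704 = 23.79 m/s.
Bernoulli: P₁ + ½ρv₁² + ρg h₁ = P₂ + ½ρv₂² + ρg h₂, so P₂ = P₁ + ½ρ(v₁² − v₂²) − ρg(h₂ − h₁).
P₂ = 560200 + ½·1029·(2.704² − 23.79²) − 1029·9.8·(−12.34) = 560200 + (-287300) − (-124400) = 397300 Pa.

P₂ ≈ 397.3 kPa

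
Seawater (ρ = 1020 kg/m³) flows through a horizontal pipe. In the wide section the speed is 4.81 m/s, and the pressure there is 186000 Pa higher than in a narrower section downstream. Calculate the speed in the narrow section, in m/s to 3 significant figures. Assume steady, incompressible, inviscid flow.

v₂ ≈ 19.7 m/s

With h₁ = h₂, rearranging Bernoulli gives v₂ = √(v₁² + 2ΔP/ρ).
v₂ = √(4.81² + 2·186000/1020) = √(23.1 + 365) = 19.7 m/s.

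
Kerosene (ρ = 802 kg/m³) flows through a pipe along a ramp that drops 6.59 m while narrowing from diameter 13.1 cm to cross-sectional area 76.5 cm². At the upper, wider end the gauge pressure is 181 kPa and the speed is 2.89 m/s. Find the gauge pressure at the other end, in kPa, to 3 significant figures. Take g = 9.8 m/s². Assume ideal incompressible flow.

The volume flow rate is constant, so v₂ = (A₁/A₂)v₁ = (135/76.5)·2.89 = 5.09 m/s.
Applying Bernoulli between the two ends and solving for P₂: P₂ = P₁ + ½ρ(v₁² − v₂²) − ρgΔh.
P₂ = 181000 + ½·802·(2.89² − 5.09²) − 802·9.8·(−6.59) = 181000 + (-7050) − (-51800) = 226000 Pa.

226 kPa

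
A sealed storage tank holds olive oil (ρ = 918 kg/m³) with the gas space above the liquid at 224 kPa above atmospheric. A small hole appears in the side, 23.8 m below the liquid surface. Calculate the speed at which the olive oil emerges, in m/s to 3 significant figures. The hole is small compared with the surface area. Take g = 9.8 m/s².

v = 30.9 m/s

Take point 1 at the surface (v₁ ≈ 0) and point 2 at the hole (at atmospheric pressure). Bernoulli: P₁ + ρg h = P_atm + ½ρv₂².
With P₁ − P_atm = 224000 Pa, v₂ = √(2gh + 2ΔP/ρ) = √(2·9.8·23.8 + 2·224000/918) = 30.9 m/s.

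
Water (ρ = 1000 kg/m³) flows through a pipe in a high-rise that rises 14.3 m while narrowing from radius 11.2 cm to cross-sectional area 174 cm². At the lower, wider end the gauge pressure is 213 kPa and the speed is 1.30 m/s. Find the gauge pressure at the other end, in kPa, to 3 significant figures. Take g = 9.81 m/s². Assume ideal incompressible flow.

P₂ ≈ 69.2 kPa

Continuity gives A₁v₁ = A₂v₂, so v₂ = (394 cm²)/(174 cm²) × 1.30 m/s = 2.94 m/s.
Applying Bernoulli between the two ends and solving for P₂: P₂ = P₁ + ½ρ(v₁² − v₂²) − ρgΔh.
P₂ = 213000 + ½·1000·(1.30² − 2.94²) − 1000·9.81·(+14.3) = 213000 + (-3490) − (140000) = 69200 Pa.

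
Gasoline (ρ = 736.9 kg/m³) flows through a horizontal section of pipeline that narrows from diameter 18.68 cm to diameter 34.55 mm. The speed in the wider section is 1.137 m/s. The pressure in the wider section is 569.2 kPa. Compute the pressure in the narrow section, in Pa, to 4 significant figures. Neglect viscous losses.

P₂ ≈ 162700 Pa

The volume flow rate is constant, so v₂ = (A₁/A₂)v₁ = (274.1/9.375)·1.137 = 33.24 m/s.
With no height change, Bernoulli's equation is P₁ + ½ρv₁² = P₂ + ½ρv₂².
P₂ = P₁ − ½ρ(v₂² − v₁²) = 569200 − ½·736.9·(33.24² − 1.137²) = 569200 − 406500 = 162700 Pa.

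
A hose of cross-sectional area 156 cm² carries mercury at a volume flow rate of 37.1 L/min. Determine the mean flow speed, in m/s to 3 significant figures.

v ≈ 0.0396 m/s

Q = 37.1 L/min = 0.000618 m³/s.
v = Q/A = 0.000618 / 0.0156 = 0.0396 m/s.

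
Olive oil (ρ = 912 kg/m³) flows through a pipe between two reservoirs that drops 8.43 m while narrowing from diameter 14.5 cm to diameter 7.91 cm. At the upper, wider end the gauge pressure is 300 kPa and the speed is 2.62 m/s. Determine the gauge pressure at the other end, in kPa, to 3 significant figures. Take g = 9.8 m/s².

The volume flow rate is constant, so v₂ = (A₁/A₂)v₁ = (165/49.1)·2.62 = 8.80 m/s.
Applying Bernoulli between the two ends and solving for P₂: P₂ = P₁ + ½ρ(v₁² − v₂²) − ρgΔh.
P₂ = 300000 + ½·912·(2.62² − 8.80²) − 912·9.8·(−8.43) = 300000 + (-32200) − (-75300) = 343000 Pa.

P₂ = 343 kPa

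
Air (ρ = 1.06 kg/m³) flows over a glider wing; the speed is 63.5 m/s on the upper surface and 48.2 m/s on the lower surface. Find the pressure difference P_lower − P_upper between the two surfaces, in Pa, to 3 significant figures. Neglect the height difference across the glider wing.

ΔP = 906 Pa

The pressure is lower where the speed is higher: ΔP = ½ρ(v_up² − v_low²).
ΔP = ½·1.06·(63.5² − 48.2²) = 906 Pa.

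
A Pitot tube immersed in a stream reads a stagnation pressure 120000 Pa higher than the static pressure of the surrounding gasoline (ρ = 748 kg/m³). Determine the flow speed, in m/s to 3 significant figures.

v ≈ 17.9 m/s

At the stagnation point the flow is brought to rest, so Bernoulli gives P_stag − P_static = ½ρv².
v = √(2ΔP/ρ) = √(2·120000/748) = 17.9 m/s.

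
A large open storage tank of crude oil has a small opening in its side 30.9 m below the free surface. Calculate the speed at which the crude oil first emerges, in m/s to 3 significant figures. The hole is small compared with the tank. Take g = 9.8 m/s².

v = 24.6 m/s

Bernoulli from surface to hole (P equal, v_surface ≈ 0): v = √(2gh) = √(2×9.8×30.9) = 24.6 m/s.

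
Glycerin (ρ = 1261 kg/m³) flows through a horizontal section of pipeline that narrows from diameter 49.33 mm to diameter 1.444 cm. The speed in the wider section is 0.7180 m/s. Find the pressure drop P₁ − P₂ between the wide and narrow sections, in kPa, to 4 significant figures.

43.94 kPa

Mass conservation (A₁v₁ = A₂v₂) gives v₂ = 0.7180 × 19.11/1.638 = 8.379 m/s.
Bernoulli (h₁ = h₂): P₁ − P₂ = ½ρ(v₂² − v₁²).
P₁ − P₂ = ½·1261·(8.379² − 0.7180²) = ½·1261·69.70 = 43940 Pa.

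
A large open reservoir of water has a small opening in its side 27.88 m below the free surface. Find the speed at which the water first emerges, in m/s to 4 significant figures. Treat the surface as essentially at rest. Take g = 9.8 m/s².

Torricelli's result v = √(2gh) gives v = √(2·9.8·27.88) = 23.38 m/s.

v = 23.38 m/s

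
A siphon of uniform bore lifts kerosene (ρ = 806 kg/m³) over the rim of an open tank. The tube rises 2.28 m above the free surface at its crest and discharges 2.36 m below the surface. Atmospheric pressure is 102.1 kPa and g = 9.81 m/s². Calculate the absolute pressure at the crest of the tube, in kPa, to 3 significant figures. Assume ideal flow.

P_top = 65.4 kPa

The outlet speed comes from Torricelli: v = √(2g·2.36) = 6.80 m/s.
Continuity keeps v the same throughout the tube; from surface to crest, P_atm + 0 = P_top + ½ρv² + ρg·h_top.
P_top = 102100 − ½·806·6.80² − 806·9.81·2.28 = 65400 Pa.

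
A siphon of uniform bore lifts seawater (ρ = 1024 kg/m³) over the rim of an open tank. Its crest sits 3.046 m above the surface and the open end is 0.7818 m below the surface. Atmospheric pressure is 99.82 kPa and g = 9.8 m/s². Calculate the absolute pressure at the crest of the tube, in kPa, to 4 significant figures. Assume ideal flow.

From the surface to the outlet (both open to atmosphere, surface at rest): v = √(2g·h_out) = √(2·9.8·0.7818) = 3.914 m/s.
With constant cross-section the crest speed equals v; applying Bernoulli from the surface up to the crest, P_top = P_atm − ½ρv² − ρg·h_top.
P_top = 99820 − ½·1024·3.914² − 1024·9.8·3.046 = 61410 Pa.

P_top ≈ 61.41 kPa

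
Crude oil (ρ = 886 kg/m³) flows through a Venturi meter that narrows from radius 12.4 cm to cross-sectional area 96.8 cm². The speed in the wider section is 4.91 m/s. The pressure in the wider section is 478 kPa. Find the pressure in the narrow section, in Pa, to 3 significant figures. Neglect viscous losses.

223000 Pa

Mass conservation (A₁v₁ = A₂v₂) gives v₂ = 4.91 × 483/96.8 = 24.5 m/s.
With no height change, Bernoulli's equation is P₁ + ½ρv₁² = P₂ + ½ρv₂².
P₂ = P₁ − ½ρ(v₂² − v₁²) = 478000 − ½·886·(24.5² − 4.91²) = 478000 − 255000 = 223000 Pa.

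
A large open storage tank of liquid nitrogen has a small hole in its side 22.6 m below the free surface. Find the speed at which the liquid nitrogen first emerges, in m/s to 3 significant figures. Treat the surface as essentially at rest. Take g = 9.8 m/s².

With the surface at rest and both surface and jet at atmospheric pressure, Bernoulli gives ρg h = ½ρv², so v = √(2gh) = √(2·9.8·22.6) = 21.0 m/s.

v ≈ 21.0 m/s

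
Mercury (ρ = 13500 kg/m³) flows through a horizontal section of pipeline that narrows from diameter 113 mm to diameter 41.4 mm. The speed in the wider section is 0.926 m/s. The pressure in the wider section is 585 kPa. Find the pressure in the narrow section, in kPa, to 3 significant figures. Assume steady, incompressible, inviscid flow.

The volume flow rate is constant, so v₂ = (A₁/A₂)v₁ = (100/13.5)·0.926 = 6.90 m/s.
With no height change, Bernoulli's equation is P₁ + ½ρv₁² = P₂ + ½ρv₂².
P₂ = P₁ − ½ρ(v₂² − v₁²) = 585000 − ½·13500·(6.90² − 0.926²) = 585000 − 315000 = 270000 Pa.

270 kPa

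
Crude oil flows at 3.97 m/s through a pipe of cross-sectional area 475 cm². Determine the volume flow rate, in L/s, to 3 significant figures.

Q = A·v = 0.0475 m² × 3.97 m/s = 0.189 m³/s.
Converting: 0.189 m³/s × 1000 = 189 L/s.

Q ≈ 189 L/s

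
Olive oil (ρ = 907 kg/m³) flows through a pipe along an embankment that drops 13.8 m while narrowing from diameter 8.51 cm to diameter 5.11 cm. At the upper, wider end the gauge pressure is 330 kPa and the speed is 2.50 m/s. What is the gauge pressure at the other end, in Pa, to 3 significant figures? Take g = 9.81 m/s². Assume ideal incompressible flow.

P₂ ≈ 434000 Pa

Continuity gives A₁v₁ = A₂v₂, so v₂ = (56.9 cm²)/(20.5 cm²) × 2.50 m/s = 6.93 m/s.
Bernoulli: P₁ + ½ρv₁² + ρg h₁ = P₂ + ½ρv₂² + ρg h₂, so P₂ = P₁ + ½ρ(v₁² − v₂²) − ρg(h₂ − h₁).
P₂ = 330000 + ½·907·(2.50² − 6.93²) − 907·9.81·(−13.8) = 330000 + (-19000) − (-123000) = 434000 Pa.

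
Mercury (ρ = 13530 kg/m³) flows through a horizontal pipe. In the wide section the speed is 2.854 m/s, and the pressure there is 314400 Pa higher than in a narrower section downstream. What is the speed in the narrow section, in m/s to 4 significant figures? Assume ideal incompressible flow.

7.391 m/s

Horizontal Bernoulli: P₁ + ½ρv₁² = P₂ + ½ρv₂², so v₂² = v₁² + 2(P₁ − P₂)/ρ.
v₂ = √(2.854² + 2·314400/13530) = √(8.145 + 46.47) = 7.391 m/s.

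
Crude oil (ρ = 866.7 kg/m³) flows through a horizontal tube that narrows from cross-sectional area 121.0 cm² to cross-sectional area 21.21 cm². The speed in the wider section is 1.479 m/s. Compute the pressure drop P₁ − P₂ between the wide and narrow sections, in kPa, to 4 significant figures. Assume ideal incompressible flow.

ΔP ≈ 29.90 kPa

By continuity, v₂ = v₁·A₁/A₂ = 1.479·(121.0/21.21) = 8.437 m/s.
Bernoulli (h₁ = h₂): P₁ − P₂ = ½ρ(v₂² − v₁²).
P₁ − P₂ = ½·866.7·(8.437² − 1.479²) = ½·866.7·69.00 = 29900 Pa.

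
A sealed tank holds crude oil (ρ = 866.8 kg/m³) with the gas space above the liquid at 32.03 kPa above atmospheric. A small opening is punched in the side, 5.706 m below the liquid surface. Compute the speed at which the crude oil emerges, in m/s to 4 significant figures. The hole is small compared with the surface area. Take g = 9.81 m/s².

Take point 1 at the surface (v₁ ≈ 0) and point 2 at the hole (at atmospheric pressure). Bernoulli: P₁ + ρg h = P_atm + ½ρv₂².
With P₁ − P_atm = 32030 Pa, v₂ = √(2gh + 2ΔP/ρ) = √(2·9.81·5.706 + 2·32030/866.8) = 13.63 m/s.

13.63 m/s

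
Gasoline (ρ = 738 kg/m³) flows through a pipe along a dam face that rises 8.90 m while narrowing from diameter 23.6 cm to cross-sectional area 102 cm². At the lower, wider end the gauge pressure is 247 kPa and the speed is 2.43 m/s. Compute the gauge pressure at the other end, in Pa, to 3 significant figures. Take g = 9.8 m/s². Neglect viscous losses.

P₂ ≈ 145000 Pa

The volume flow rate is constant, so v₂ = (A₁/A₂)v₁ = (437/102)·2.43 = 10.4 m/s.
Bernoulli: P₁ + ½ρv₁² + ρg h₁ = P₂ + ½ρv₂² + ρg h₂, so P₂ = P₁ + ½ρ(v₁² − v₂²) − ρg(h₂ − h₁).
P₂ = 247000 + ½·738·(2.43² − 10.4²) − 738·9.8·(+8.90) = 247000 + (-37900) − (64400) = 145000 Pa.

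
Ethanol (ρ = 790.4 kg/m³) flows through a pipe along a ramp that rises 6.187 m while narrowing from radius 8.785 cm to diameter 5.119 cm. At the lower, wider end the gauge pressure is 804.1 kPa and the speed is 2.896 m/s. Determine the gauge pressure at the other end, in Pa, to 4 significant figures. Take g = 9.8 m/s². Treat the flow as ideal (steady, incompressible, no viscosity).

P₂ ≈ 299500 Pa

By continuity, v₂ = v₁·A₁/A₂ = 2.896·(242.5/20.58) = 34.12 m/s.
Energy conservation along the streamline gives P₂ = P₁ − ½ρ(v₂² − v₁²) − ρg(h₂ − h₁).
P₂ = 804100 + ½·790.4·(2.896² − 34.12²) − 790.4·9.8·(+6.187) = 804100 + (-456700) − (47920) = 299500 Pa.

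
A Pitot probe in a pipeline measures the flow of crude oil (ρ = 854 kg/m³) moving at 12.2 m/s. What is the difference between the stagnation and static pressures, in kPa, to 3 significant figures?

ΔP = 63.6 kPa

The dynamic pressure equals the rise in static pressure at the stagnation point: ΔP = ½ρv².
ΔP = ½·854·12.2² = 63600 Pa.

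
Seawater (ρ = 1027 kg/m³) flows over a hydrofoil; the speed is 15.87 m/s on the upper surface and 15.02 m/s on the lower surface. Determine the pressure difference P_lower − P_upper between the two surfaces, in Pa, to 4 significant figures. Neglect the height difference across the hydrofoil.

The pressure is lower where the speed is higher: ΔP = ½ρ(v_up² − v_low²).
ΔP = ½·1027·(15.87² − 15.02²) = 13480 Pa.

ΔP = 13480 Pa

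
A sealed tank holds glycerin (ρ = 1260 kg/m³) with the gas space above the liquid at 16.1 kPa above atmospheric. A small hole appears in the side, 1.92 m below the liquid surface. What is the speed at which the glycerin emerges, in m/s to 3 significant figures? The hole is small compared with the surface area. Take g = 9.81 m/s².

Take point 1 at the surface (v₁ ≈ 0) and point 2 at the hole (at atmospheric pressure). Bernoulli: P₁ + ρg h = P_atm + ½ρv₂².
With P₁ − P_atm = 16100 Pa, v₂ = √(2gh + 2ΔP/ρ) = √(2·9.81·1.92 + 2·16100/1260) = 7.95 m/s.

v ≈ 7.95 m/s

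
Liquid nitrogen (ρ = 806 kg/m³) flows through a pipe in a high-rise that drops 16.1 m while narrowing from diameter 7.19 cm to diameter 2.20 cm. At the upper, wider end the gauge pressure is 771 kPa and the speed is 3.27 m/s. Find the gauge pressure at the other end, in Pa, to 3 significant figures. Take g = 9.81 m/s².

The volume flow rate is constant, so v₂ = (A₁/A₂)v₁ = (40.6/3.80)·3.27 = 34.9 m/s.
Energy conservation along the streamline gives P₂ = P₁ − ½ρ(v₂² − v₁²) − ρg(h₂ − h₁).
P₂ = 771000 + ½·806·(3.27² − 34.9²) − 806·9.81·(−16.1) = 771000 + (-487000) − (-127000) = 411000 Pa.

P₂ ≈ 411000 Pa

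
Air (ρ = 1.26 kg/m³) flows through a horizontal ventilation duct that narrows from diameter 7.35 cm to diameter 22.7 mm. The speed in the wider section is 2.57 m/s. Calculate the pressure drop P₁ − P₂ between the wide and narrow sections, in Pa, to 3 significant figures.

453 Pa

The volume flow rate is constant, so v₂ = (A₁/A₂)v₁ = (42.4/4.05)·2.57 = 26.9 m/s.
Bernoulli (h₁ = h₂): P₁ − P₂ = ½ρ(v₂² − v₁²).
P₁ − P₂ = ½·1.26·(26.9² − 2.57²) = ½·1.26·719 = 453 Pa.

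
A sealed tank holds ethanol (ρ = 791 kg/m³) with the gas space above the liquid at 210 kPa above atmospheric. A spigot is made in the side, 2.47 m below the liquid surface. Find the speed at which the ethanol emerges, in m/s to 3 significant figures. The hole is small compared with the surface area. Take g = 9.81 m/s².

v = 24.1 m/s

Take point 1 at the surface (v₁ ≈ 0) and point 2 at the hole (at atmospheric pressure). Bernoulli: P₁ + ρg h = P_atm + ½ρv₂².
With P₁ − P_atm = 210000 Pa, v₂ = √(2gh + 2ΔP/ρ) = √(2·9.81·2.47 + 2·210000/791) = 24.1 m/s.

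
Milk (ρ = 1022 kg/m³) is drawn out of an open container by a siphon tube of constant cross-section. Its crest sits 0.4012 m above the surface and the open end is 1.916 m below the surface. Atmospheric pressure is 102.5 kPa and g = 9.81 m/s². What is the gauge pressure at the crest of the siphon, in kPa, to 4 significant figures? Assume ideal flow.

-23.23 kPa

The outlet speed comes from Torricelli: v = √(2g·1.916) = 6.131 m/s.
Continuity keeps v the same throughout the tube; from surface to crest, P_atm + 0 = P_top + ½ρv² + ρg·h_top.
P_top = 102500 − ½·1022·6.131² − 1022·9.81·0.4012 = 79270 Pa. So P_gauge = P_top − P_atm = -23230 Pa.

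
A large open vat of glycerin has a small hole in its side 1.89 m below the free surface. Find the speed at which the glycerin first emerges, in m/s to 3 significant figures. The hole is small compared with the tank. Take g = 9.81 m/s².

v ≈ 6.09 m/s

Torricelli's result v = √(2gh) gives v = √(2·9.81·1.89) = 6.09 m/s.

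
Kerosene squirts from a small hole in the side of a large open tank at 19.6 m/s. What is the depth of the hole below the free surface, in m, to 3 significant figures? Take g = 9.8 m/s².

Torricelli: v = √(2gh), so h = v²/(2g).
h = 19.6²/(2·9.8) = 384/19.60 = 19.6 m.

h ≈ 19.6 m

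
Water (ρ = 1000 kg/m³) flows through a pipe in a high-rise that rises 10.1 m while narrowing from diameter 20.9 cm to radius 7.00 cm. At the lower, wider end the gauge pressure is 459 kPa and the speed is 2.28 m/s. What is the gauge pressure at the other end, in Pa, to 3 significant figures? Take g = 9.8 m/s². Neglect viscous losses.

P₂ = 350000 Pa

The volume flow rate is constant, so v₂ = (A₁/A₂)v₁ = (343/154)·2.28 = 5.08 m/s.
Applying Bernoulli between the two ends and solving for P₂: P₂ = P₁ + ½ρ(v₁² − v₂²) − ρgΔh.
P₂ = 459000 + ½·1000·(2.28² − 5.08²) − 1000·9.8·(+10.1) = 459000 + (-10300) − (99000) = 350000 Pa.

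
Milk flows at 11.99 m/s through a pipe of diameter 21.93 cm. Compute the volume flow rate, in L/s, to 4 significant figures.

Q ≈ 452.9 L/s

Q = A·v = 0.03777 m² × 11.99 m/s = 0.4529 m³/s.
Converting: 0.4529 m³/s × 1000 = 452.9 L/s.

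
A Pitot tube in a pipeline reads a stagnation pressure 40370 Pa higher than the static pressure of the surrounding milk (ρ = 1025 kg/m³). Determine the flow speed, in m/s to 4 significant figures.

8.875 m/s

Bernoulli between the free stream and the stagnation point: ½ρv² = P_stag − P_static.
v = √(2ΔP/ρ) = √(2·40370/1025) = 8.875 m/s.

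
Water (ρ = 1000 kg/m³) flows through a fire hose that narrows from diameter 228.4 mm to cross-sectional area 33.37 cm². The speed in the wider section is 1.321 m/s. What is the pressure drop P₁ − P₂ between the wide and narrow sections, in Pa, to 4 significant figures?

ΔP ≈ 130700 Pa

The volume flow rate is constant, so v₂ = (A₁/A₂)v₁ = (409.7/33.37)·1.321 = 16.22 m/s.
With no height change, Bernoulli's equation is P₁ + ½ρv₁² = P₂ + ½ρv₂².
P₁ − P₂ = ½·1000·(16.22² − 1.321²) = ½·1000·261.3 = 130700 Pa.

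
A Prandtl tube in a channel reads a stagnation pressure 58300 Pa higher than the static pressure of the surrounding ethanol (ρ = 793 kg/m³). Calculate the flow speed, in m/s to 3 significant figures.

v = 12.1 m/s

Bernoulli between the free stream and the stagnation point: ½ρv² = P_stag − P_static.
v = √(2ΔP/ρ) = √(2·58300/793) = 12.1 m/s.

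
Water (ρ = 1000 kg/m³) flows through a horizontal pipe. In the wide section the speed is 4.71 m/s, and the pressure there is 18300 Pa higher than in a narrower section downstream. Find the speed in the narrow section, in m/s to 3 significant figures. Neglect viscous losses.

Along the level pipe P + ½ρv² is conserved, hence v₂² = v₁² + 2(P₁ − P₂)/ρ.
v₂ = √(4.71² + 2·18300/1000) = √(22.2 + 36.6) = 7.67 m/s.

v₂ ≈ 7.67 m/s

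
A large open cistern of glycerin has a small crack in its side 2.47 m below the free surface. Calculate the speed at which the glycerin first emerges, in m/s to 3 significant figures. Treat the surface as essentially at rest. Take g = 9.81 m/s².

v = 6.96 m/s

Bernoulli from surface to hole (P equal, v_surface ≈ 0): v = √(2gh) = √(2×9.81×2.47) = 6.96 m/s.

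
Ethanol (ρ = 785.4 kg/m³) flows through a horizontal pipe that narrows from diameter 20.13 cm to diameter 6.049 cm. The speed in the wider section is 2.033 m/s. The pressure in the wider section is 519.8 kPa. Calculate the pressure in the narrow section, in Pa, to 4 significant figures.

P₂ ≈ 322400 Pa

Mass conservation (A₁v₁ = A₂v₂) gives v₂ = 2.033 × 318.3/28.74 = 22.51 m/s.
Bernoulli (h₁ = h₂): P₁ − P₂ = ½ρ(v₂² − v₁²).
P₂ = P₁ − ½ρ(v₂² − v₁²) = 519800 − ½·785.4·(22.51² − 2.033²) = 519800 − 197400 = 322400 Pa.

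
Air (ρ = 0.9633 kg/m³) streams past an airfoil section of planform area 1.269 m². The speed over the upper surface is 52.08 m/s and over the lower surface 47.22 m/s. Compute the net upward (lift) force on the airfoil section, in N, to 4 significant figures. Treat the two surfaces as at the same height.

With equal heights on the two surfaces, Bernoulli gives P_lower − P_upper = ½ρ(v_upper² − v_lower²).
ΔP = ½·0.9633·(52.08² − 47.22²) = 232.4 Pa.
Lift = ΔP · A = 232.4 × 1.269 = 295.0 N.

F ≈ 295.0 N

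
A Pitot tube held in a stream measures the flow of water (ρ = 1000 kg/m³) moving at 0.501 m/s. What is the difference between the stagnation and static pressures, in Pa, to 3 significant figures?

The dynamic pressure equals the rise in static pressure at the stagnation point: ΔP = ½ρv².
ΔP = ½·1000·0.501² = 126 Pa.

126 Pa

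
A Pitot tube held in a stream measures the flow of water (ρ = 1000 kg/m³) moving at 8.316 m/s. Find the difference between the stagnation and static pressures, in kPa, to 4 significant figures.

At the stagnation point the flow is brought to rest, so Bernoulli gives P_stag − P_static = ½ρv².
ΔP = ½·1000·8.316² = 34580 Pa.

ΔP ≈ 34.58 kPa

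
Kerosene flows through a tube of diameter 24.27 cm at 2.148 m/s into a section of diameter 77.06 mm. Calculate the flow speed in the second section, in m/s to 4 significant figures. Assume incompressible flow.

21.31 m/s

Mass conservation (A₁v₁ = A₂v₂) gives v₂ = 2.148 × 462.6/46.64 = 21.31 m/s.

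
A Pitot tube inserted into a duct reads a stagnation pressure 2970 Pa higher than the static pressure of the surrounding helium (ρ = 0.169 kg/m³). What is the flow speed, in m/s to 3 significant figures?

v ≈ 187 m/s

At the stagnation point the flow is brought to rest, so Bernoulli gives P_stag − P_static = ½ρv².
v = √(2ΔP/ρ) = √(2·2970/0.169) = 187 m/s.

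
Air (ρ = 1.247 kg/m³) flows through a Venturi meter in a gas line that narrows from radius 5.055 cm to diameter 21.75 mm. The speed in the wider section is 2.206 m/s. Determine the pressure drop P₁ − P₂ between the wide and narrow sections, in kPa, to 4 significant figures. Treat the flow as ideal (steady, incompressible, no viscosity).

Continuity gives A₁v₁ = A₂v₂, so v₂ = (80.28 cm²)/(3.715 cm²) × 2.206 m/s = 47.66 m/s.
With no height change, Bernoulli's equation is P₁ + ½ρv₁² = P₂ + ½ρv₂².
P₁ − P₂ = ½·1.247·(47.66² − 2.206²) = ½·1.247·2267 = 1413 Pa.

ΔP ≈ 1.413 kPa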